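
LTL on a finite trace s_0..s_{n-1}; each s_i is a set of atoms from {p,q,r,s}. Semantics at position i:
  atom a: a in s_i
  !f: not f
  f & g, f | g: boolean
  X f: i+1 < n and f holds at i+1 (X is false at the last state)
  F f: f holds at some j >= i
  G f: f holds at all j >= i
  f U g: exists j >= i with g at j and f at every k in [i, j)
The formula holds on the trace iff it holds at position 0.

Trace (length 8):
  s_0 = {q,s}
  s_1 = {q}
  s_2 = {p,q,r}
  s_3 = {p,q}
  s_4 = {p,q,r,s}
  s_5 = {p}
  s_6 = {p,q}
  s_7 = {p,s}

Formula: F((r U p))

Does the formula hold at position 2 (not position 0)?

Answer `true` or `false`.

Answer: true

Derivation:
s_0={q,s}: F((r U p))=True (r U p)=False r=False p=False
s_1={q}: F((r U p))=True (r U p)=False r=False p=False
s_2={p,q,r}: F((r U p))=True (r U p)=True r=True p=True
s_3={p,q}: F((r U p))=True (r U p)=True r=False p=True
s_4={p,q,r,s}: F((r U p))=True (r U p)=True r=True p=True
s_5={p}: F((r U p))=True (r U p)=True r=False p=True
s_6={p,q}: F((r U p))=True (r U p)=True r=False p=True
s_7={p,s}: F((r U p))=True (r U p)=True r=False p=True
Evaluating at position 2: result = True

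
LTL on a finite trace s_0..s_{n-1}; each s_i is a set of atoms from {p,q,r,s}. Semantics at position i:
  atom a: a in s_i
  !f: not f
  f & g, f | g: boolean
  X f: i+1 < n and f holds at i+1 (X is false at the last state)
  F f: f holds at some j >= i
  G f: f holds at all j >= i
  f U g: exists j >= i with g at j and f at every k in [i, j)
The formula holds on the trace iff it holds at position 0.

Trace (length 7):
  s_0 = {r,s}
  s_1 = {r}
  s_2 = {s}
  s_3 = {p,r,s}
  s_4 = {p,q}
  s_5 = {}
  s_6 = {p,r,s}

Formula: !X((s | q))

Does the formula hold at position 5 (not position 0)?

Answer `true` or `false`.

s_0={r,s}: !X((s | q))=True X((s | q))=False (s | q)=True s=True q=False
s_1={r}: !X((s | q))=False X((s | q))=True (s | q)=False s=False q=False
s_2={s}: !X((s | q))=False X((s | q))=True (s | q)=True s=True q=False
s_3={p,r,s}: !X((s | q))=False X((s | q))=True (s | q)=True s=True q=False
s_4={p,q}: !X((s | q))=True X((s | q))=False (s | q)=True s=False q=True
s_5={}: !X((s | q))=False X((s | q))=True (s | q)=False s=False q=False
s_6={p,r,s}: !X((s | q))=True X((s | q))=False (s | q)=True s=True q=False
Evaluating at position 5: result = False

Answer: false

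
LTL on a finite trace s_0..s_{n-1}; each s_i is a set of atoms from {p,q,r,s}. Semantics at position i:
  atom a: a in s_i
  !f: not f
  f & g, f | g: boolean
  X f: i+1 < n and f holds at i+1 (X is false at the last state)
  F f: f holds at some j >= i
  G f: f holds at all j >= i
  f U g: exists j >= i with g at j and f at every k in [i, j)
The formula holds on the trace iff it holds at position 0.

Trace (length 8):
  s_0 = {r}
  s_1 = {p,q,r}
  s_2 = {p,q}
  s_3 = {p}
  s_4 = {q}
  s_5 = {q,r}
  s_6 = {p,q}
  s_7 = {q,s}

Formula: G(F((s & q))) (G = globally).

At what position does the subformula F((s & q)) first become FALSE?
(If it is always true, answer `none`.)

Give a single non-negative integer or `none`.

s_0={r}: F((s & q))=True (s & q)=False s=False q=False
s_1={p,q,r}: F((s & q))=True (s & q)=False s=False q=True
s_2={p,q}: F((s & q))=True (s & q)=False s=False q=True
s_3={p}: F((s & q))=True (s & q)=False s=False q=False
s_4={q}: F((s & q))=True (s & q)=False s=False q=True
s_5={q,r}: F((s & q))=True (s & q)=False s=False q=True
s_6={p,q}: F((s & q))=True (s & q)=False s=False q=True
s_7={q,s}: F((s & q))=True (s & q)=True s=True q=True
G(F((s & q))) holds globally = True
No violation — formula holds at every position.

Answer: none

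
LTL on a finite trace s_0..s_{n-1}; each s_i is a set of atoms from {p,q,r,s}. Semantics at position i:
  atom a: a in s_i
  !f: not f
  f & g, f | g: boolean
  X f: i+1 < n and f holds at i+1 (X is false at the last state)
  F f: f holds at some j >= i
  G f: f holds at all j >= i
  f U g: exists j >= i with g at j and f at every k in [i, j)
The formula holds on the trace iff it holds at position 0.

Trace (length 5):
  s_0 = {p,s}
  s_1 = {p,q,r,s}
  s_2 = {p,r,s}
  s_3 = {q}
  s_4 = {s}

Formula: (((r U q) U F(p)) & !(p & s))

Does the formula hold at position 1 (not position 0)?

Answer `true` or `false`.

Answer: false

Derivation:
s_0={p,s}: (((r U q) U F(p)) & !(p & s))=False ((r U q) U F(p))=True (r U q)=False r=False q=False F(p)=True p=True !(p & s)=False (p & s)=True s=True
s_1={p,q,r,s}: (((r U q) U F(p)) & !(p & s))=False ((r U q) U F(p))=True (r U q)=True r=True q=True F(p)=True p=True !(p & s)=False (p & s)=True s=True
s_2={p,r,s}: (((r U q) U F(p)) & !(p & s))=False ((r U q) U F(p))=True (r U q)=True r=True q=False F(p)=True p=True !(p & s)=False (p & s)=True s=True
s_3={q}: (((r U q) U F(p)) & !(p & s))=False ((r U q) U F(p))=False (r U q)=True r=False q=True F(p)=False p=False !(p & s)=True (p & s)=False s=False
s_4={s}: (((r U q) U F(p)) & !(p & s))=False ((r U q) U F(p))=False (r U q)=False r=False q=False F(p)=False p=False !(p & s)=True (p & s)=False s=True
Evaluating at position 1: result = False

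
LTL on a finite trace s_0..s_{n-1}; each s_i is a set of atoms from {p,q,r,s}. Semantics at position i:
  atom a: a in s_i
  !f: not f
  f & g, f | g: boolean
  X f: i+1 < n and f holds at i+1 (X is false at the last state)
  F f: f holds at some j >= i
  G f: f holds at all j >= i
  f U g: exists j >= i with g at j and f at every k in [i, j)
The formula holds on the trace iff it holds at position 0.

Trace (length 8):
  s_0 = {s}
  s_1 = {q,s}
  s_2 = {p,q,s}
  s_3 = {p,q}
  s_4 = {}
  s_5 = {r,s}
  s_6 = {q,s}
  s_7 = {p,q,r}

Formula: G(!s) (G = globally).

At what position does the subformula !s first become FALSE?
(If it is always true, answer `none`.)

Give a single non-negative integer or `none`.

s_0={s}: !s=False s=True
s_1={q,s}: !s=False s=True
s_2={p,q,s}: !s=False s=True
s_3={p,q}: !s=True s=False
s_4={}: !s=True s=False
s_5={r,s}: !s=False s=True
s_6={q,s}: !s=False s=True
s_7={p,q,r}: !s=True s=False
G(!s) holds globally = False
First violation at position 0.

Answer: 0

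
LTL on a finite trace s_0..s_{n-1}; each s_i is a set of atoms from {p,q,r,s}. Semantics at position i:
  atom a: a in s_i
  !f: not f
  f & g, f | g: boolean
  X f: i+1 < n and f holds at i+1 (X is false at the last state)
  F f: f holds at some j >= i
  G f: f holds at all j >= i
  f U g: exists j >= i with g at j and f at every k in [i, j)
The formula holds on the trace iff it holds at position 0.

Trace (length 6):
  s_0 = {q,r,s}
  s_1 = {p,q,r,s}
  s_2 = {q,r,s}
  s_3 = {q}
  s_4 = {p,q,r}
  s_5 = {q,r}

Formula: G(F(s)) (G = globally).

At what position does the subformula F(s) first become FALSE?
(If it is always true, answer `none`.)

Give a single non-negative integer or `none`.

Answer: 3

Derivation:
s_0={q,r,s}: F(s)=True s=True
s_1={p,q,r,s}: F(s)=True s=True
s_2={q,r,s}: F(s)=True s=True
s_3={q}: F(s)=False s=False
s_4={p,q,r}: F(s)=False s=False
s_5={q,r}: F(s)=False s=False
G(F(s)) holds globally = False
First violation at position 3.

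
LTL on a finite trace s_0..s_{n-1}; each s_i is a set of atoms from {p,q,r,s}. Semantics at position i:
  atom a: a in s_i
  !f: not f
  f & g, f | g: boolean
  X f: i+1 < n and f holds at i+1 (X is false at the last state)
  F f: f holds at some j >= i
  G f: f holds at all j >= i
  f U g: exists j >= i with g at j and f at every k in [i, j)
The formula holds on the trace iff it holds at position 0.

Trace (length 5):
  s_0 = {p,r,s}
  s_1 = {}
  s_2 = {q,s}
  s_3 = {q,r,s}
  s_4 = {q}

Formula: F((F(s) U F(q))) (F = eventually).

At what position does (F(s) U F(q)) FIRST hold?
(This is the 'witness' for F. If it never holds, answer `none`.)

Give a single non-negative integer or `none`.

s_0={p,r,s}: (F(s) U F(q))=True F(s)=True s=True F(q)=True q=False
s_1={}: (F(s) U F(q))=True F(s)=True s=False F(q)=True q=False
s_2={q,s}: (F(s) U F(q))=True F(s)=True s=True F(q)=True q=True
s_3={q,r,s}: (F(s) U F(q))=True F(s)=True s=True F(q)=True q=True
s_4={q}: (F(s) U F(q))=True F(s)=False s=False F(q)=True q=True
F((F(s) U F(q))) holds; first witness at position 0.

Answer: 0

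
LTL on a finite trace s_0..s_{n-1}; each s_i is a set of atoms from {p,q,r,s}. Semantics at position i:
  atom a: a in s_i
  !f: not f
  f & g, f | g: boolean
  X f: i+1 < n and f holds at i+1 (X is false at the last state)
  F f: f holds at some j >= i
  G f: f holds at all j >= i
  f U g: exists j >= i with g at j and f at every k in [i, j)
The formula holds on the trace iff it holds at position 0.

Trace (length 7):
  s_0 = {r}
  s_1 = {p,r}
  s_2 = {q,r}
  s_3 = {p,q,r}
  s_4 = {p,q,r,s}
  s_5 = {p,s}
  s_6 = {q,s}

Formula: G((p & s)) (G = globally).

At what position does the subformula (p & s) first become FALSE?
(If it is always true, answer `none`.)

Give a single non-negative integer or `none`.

Answer: 0

Derivation:
s_0={r}: (p & s)=False p=False s=False
s_1={p,r}: (p & s)=False p=True s=False
s_2={q,r}: (p & s)=False p=False s=False
s_3={p,q,r}: (p & s)=False p=True s=False
s_4={p,q,r,s}: (p & s)=True p=True s=True
s_5={p,s}: (p & s)=True p=True s=True
s_6={q,s}: (p & s)=False p=False s=True
G((p & s)) holds globally = False
First violation at position 0.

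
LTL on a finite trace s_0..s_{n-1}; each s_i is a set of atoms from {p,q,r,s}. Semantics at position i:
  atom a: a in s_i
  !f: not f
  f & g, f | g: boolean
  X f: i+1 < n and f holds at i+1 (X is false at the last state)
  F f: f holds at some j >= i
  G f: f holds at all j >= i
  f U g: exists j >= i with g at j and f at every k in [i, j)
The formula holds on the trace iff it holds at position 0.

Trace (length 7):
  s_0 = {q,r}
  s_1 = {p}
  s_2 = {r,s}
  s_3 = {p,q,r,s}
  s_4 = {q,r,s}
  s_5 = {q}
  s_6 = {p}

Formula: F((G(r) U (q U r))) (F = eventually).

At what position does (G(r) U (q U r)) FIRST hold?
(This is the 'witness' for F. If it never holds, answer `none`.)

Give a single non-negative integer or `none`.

s_0={q,r}: (G(r) U (q U r))=True G(r)=False r=True (q U r)=True q=True
s_1={p}: (G(r) U (q U r))=False G(r)=False r=False (q U r)=False q=False
s_2={r,s}: (G(r) U (q U r))=True G(r)=False r=True (q U r)=True q=False
s_3={p,q,r,s}: (G(r) U (q U r))=True G(r)=False r=True (q U r)=True q=True
s_4={q,r,s}: (G(r) U (q U r))=True G(r)=False r=True (q U r)=True q=True
s_5={q}: (G(r) U (q U r))=False G(r)=False r=False (q U r)=False q=True
s_6={p}: (G(r) U (q U r))=False G(r)=False r=False (q U r)=False q=False
F((G(r) U (q U r))) holds; first witness at position 0.

Answer: 0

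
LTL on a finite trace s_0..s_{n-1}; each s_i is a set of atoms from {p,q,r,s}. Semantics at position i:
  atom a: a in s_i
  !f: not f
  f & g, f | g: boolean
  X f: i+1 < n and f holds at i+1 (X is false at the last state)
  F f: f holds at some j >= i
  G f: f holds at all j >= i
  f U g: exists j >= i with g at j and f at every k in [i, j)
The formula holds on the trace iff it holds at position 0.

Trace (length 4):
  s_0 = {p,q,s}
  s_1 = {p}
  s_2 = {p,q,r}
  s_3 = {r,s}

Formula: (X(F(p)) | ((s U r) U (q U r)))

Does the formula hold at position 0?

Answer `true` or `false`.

Answer: true

Derivation:
s_0={p,q,s}: (X(F(p)) | ((s U r) U (q U r)))=True X(F(p))=True F(p)=True p=True ((s U r) U (q U r))=False (s U r)=False s=True r=False (q U r)=False q=True
s_1={p}: (X(F(p)) | ((s U r) U (q U r)))=True X(F(p))=True F(p)=True p=True ((s U r) U (q U r))=False (s U r)=False s=False r=False (q U r)=False q=False
s_2={p,q,r}: (X(F(p)) | ((s U r) U (q U r)))=True X(F(p))=False F(p)=True p=True ((s U r) U (q U r))=True (s U r)=True s=False r=True (q U r)=True q=True
s_3={r,s}: (X(F(p)) | ((s U r) U (q U r)))=True X(F(p))=False F(p)=False p=False ((s U r) U (q U r))=True (s U r)=True s=True r=True (q U r)=True q=False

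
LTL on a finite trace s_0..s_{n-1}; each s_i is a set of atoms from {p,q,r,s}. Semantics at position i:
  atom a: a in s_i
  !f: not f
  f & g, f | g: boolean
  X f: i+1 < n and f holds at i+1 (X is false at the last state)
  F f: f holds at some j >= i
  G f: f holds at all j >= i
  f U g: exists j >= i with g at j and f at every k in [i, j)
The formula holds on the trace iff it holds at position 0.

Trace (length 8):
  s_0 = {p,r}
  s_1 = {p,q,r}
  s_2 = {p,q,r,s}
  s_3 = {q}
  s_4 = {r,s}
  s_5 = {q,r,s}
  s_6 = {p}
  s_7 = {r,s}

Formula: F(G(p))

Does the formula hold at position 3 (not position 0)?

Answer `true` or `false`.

s_0={p,r}: F(G(p))=False G(p)=False p=True
s_1={p,q,r}: F(G(p))=False G(p)=False p=True
s_2={p,q,r,s}: F(G(p))=False G(p)=False p=True
s_3={q}: F(G(p))=False G(p)=False p=False
s_4={r,s}: F(G(p))=False G(p)=False p=False
s_5={q,r,s}: F(G(p))=False G(p)=False p=False
s_6={p}: F(G(p))=False G(p)=False p=True
s_7={r,s}: F(G(p))=False G(p)=False p=False
Evaluating at position 3: result = False

Answer: false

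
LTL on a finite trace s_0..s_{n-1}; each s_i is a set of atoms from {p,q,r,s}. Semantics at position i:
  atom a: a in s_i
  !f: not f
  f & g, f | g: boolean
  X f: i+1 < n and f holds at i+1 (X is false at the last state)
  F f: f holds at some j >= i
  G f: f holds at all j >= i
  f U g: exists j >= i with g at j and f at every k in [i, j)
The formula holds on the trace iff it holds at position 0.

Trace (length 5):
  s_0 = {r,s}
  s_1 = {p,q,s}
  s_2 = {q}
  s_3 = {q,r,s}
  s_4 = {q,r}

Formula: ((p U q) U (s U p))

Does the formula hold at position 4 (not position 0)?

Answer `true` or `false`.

s_0={r,s}: ((p U q) U (s U p))=True (p U q)=False p=False q=False (s U p)=True s=True
s_1={p,q,s}: ((p U q) U (s U p))=True (p U q)=True p=True q=True (s U p)=True s=True
s_2={q}: ((p U q) U (s U p))=False (p U q)=True p=False q=True (s U p)=False s=False
s_3={q,r,s}: ((p U q) U (s U p))=False (p U q)=True p=False q=True (s U p)=False s=True
s_4={q,r}: ((p U q) U (s U p))=False (p U q)=True p=False q=True (s U p)=False s=False
Evaluating at position 4: result = False

Answer: false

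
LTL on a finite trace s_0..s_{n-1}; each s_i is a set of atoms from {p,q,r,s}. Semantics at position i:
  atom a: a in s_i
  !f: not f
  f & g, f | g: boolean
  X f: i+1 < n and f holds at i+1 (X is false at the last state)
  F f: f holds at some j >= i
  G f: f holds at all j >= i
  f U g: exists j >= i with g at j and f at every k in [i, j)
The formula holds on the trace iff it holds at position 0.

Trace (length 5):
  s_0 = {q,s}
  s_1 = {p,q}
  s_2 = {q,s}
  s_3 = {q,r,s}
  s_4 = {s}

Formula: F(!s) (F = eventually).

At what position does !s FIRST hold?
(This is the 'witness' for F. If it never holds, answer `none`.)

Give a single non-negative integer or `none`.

Answer: 1

Derivation:
s_0={q,s}: !s=False s=True
s_1={p,q}: !s=True s=False
s_2={q,s}: !s=False s=True
s_3={q,r,s}: !s=False s=True
s_4={s}: !s=False s=True
F(!s) holds; first witness at position 1.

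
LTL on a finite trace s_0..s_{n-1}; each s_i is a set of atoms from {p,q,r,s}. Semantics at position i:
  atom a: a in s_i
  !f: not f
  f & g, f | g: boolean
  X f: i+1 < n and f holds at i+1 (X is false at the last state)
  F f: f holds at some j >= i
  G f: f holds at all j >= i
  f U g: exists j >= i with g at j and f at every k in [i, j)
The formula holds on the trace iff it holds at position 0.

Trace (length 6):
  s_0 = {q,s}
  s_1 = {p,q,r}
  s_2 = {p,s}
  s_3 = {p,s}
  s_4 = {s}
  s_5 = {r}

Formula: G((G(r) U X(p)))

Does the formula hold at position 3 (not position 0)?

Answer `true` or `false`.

Answer: false

Derivation:
s_0={q,s}: G((G(r) U X(p)))=False (G(r) U X(p))=True G(r)=False r=False X(p)=True p=False
s_1={p,q,r}: G((G(r) U X(p)))=False (G(r) U X(p))=True G(r)=False r=True X(p)=True p=True
s_2={p,s}: G((G(r) U X(p)))=False (G(r) U X(p))=True G(r)=False r=False X(p)=True p=True
s_3={p,s}: G((G(r) U X(p)))=False (G(r) U X(p))=False G(r)=False r=False X(p)=False p=True
s_4={s}: G((G(r) U X(p)))=False (G(r) U X(p))=False G(r)=False r=False X(p)=False p=False
s_5={r}: G((G(r) U X(p)))=False (G(r) U X(p))=False G(r)=True r=True X(p)=False p=False
Evaluating at position 3: result = False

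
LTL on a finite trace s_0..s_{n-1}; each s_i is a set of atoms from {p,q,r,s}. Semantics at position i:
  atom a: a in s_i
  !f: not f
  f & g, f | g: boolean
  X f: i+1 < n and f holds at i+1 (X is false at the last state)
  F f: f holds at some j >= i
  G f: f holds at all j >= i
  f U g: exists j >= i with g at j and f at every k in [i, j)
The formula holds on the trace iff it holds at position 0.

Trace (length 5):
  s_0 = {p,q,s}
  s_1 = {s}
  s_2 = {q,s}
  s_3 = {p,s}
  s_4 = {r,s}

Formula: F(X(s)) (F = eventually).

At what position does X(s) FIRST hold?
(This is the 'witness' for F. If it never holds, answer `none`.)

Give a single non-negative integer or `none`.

s_0={p,q,s}: X(s)=True s=True
s_1={s}: X(s)=True s=True
s_2={q,s}: X(s)=True s=True
s_3={p,s}: X(s)=True s=True
s_4={r,s}: X(s)=False s=True
F(X(s)) holds; first witness at position 0.

Answer: 0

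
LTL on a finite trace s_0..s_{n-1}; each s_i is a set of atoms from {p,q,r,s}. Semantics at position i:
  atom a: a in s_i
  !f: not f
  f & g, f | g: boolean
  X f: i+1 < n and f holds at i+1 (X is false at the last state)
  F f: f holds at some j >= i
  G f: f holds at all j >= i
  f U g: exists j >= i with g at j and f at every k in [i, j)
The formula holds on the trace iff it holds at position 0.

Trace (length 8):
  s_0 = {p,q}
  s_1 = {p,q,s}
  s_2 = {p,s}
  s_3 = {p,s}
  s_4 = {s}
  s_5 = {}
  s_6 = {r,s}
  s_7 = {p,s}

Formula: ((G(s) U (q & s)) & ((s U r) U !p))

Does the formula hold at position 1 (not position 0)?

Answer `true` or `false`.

Answer: false

Derivation:
s_0={p,q}: ((G(s) U (q & s)) & ((s U r) U !p))=False (G(s) U (q & s))=False G(s)=False s=False (q & s)=False q=True ((s U r) U !p)=False (s U r)=False r=False !p=False p=True
s_1={p,q,s}: ((G(s) U (q & s)) & ((s U r) U !p))=False (G(s) U (q & s))=True G(s)=False s=True (q & s)=True q=True ((s U r) U !p)=False (s U r)=False r=False !p=False p=True
s_2={p,s}: ((G(s) U (q & s)) & ((s U r) U !p))=False (G(s) U (q & s))=False G(s)=False s=True (q & s)=False q=False ((s U r) U !p)=False (s U r)=False r=False !p=False p=True
s_3={p,s}: ((G(s) U (q & s)) & ((s U r) U !p))=False (G(s) U (q & s))=False G(s)=False s=True (q & s)=False q=False ((s U r) U !p)=False (s U r)=False r=False !p=False p=True
s_4={s}: ((G(s) U (q & s)) & ((s U r) U !p))=False (G(s) U (q & s))=False G(s)=False s=True (q & s)=False q=False ((s U r) U !p)=True (s U r)=False r=False !p=True p=False
s_5={}: ((G(s) U (q & s)) & ((s U r) U !p))=False (G(s) U (q & s))=False G(s)=False s=False (q & s)=False q=False ((s U r) U !p)=True (s U r)=False r=False !p=True p=False
s_6={r,s}: ((G(s) U (q & s)) & ((s U r) U !p))=False (G(s) U (q & s))=False G(s)=True s=True (q & s)=False q=False ((s U r) U !p)=True (s U r)=True r=True !p=True p=False
s_7={p,s}: ((G(s) U (q & s)) & ((s U r) U !p))=False (G(s) U (q & s))=False G(s)=True s=True (q & s)=False q=False ((s U r) U !p)=False (s U r)=False r=False !p=False p=True
Evaluating at position 1: result = False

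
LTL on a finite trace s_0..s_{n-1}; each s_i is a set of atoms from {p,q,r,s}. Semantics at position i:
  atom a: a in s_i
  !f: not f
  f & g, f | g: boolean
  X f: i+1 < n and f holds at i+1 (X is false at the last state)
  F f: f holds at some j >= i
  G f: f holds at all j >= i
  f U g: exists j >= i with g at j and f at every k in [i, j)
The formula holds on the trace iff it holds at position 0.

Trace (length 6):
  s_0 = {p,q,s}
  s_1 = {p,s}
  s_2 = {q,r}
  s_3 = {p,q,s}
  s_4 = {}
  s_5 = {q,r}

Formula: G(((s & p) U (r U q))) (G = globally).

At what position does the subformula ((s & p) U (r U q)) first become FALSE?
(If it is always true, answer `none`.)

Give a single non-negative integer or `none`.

s_0={p,q,s}: ((s & p) U (r U q))=True (s & p)=True s=True p=True (r U q)=True r=False q=True
s_1={p,s}: ((s & p) U (r U q))=True (s & p)=True s=True p=True (r U q)=False r=False q=False
s_2={q,r}: ((s & p) U (r U q))=True (s & p)=False s=False p=False (r U q)=True r=True q=True
s_3={p,q,s}: ((s & p) U (r U q))=True (s & p)=True s=True p=True (r U q)=True r=False q=True
s_4={}: ((s & p) U (r U q))=False (s & p)=False s=False p=False (r U q)=False r=False q=False
s_5={q,r}: ((s & p) U (r U q))=True (s & p)=False s=False p=False (r U q)=True r=True q=True
G(((s & p) U (r U q))) holds globally = False
First violation at position 4.

Answer: 4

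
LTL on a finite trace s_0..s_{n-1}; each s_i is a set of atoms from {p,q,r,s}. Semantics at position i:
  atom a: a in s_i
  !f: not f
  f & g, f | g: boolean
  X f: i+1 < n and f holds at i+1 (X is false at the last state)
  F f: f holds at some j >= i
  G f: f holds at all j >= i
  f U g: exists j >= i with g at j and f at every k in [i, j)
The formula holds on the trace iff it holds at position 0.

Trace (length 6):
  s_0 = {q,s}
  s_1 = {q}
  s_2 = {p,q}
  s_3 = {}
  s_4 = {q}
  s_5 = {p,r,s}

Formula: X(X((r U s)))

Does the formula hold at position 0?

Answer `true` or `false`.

s_0={q,s}: X(X((r U s)))=False X((r U s))=False (r U s)=True r=False s=True
s_1={q}: X(X((r U s)))=False X((r U s))=False (r U s)=False r=False s=False
s_2={p,q}: X(X((r U s)))=False X((r U s))=False (r U s)=False r=False s=False
s_3={}: X(X((r U s)))=True X((r U s))=False (r U s)=False r=False s=False
s_4={q}: X(X((r U s)))=False X((r U s))=True (r U s)=False r=False s=False
s_5={p,r,s}: X(X((r U s)))=False X((r U s))=False (r U s)=True r=True s=True

Answer: false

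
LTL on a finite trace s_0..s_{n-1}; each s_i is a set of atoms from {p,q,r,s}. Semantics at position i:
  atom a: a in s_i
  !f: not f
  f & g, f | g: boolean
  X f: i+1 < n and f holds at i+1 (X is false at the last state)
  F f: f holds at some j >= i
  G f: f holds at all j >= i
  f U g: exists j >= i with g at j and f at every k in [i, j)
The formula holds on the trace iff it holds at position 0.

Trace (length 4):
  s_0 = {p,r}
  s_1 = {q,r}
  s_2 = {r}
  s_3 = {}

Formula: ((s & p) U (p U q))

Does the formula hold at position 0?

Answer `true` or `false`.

Answer: true

Derivation:
s_0={p,r}: ((s & p) U (p U q))=True (s & p)=False s=False p=True (p U q)=True q=False
s_1={q,r}: ((s & p) U (p U q))=True (s & p)=False s=False p=False (p U q)=True q=True
s_2={r}: ((s & p) U (p U q))=False (s & p)=False s=False p=False (p U q)=False q=False
s_3={}: ((s & p) U (p U q))=False (s & p)=False s=False p=False (p U q)=False q=False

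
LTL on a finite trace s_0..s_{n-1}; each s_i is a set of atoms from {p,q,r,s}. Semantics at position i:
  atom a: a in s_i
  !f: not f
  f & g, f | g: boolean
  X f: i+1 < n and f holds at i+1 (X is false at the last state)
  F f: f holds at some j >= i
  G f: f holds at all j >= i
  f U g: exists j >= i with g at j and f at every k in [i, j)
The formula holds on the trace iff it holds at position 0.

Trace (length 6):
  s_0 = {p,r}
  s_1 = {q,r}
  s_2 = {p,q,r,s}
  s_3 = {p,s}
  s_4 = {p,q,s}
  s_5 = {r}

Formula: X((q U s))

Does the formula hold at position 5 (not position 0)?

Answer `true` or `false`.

Answer: false

Derivation:
s_0={p,r}: X((q U s))=True (q U s)=False q=False s=False
s_1={q,r}: X((q U s))=True (q U s)=True q=True s=False
s_2={p,q,r,s}: X((q U s))=True (q U s)=True q=True s=True
s_3={p,s}: X((q U s))=True (q U s)=True q=False s=True
s_4={p,q,s}: X((q U s))=False (q U s)=True q=True s=True
s_5={r}: X((q U s))=False (q U s)=False q=False s=False
Evaluating at position 5: result = False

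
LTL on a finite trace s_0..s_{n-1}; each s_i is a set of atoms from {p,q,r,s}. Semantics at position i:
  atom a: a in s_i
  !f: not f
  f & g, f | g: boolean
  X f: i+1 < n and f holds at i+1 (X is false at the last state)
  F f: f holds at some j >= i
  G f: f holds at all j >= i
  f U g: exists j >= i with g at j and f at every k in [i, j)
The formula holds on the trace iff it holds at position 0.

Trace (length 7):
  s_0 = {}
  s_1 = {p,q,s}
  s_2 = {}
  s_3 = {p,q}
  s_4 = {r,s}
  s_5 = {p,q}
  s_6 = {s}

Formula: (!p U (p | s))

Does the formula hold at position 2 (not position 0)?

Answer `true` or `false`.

s_0={}: (!p U (p | s))=True !p=True p=False (p | s)=False s=False
s_1={p,q,s}: (!p U (p | s))=True !p=False p=True (p | s)=True s=True
s_2={}: (!p U (p | s))=True !p=True p=False (p | s)=False s=False
s_3={p,q}: (!p U (p | s))=True !p=False p=True (p | s)=True s=False
s_4={r,s}: (!p U (p | s))=True !p=True p=False (p | s)=True s=True
s_5={p,q}: (!p U (p | s))=True !p=False p=True (p | s)=True s=False
s_6={s}: (!p U (p | s))=True !p=True p=False (p | s)=True s=True
Evaluating at position 2: result = True

Answer: true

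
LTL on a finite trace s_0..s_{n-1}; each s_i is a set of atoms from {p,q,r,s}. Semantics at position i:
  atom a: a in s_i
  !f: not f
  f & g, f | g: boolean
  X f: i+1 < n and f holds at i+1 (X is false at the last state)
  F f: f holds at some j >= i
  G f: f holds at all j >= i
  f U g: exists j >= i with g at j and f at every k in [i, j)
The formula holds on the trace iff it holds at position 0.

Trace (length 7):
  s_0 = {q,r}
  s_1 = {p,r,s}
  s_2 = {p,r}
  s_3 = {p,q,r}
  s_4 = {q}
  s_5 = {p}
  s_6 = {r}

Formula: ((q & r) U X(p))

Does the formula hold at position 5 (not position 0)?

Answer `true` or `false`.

Answer: false

Derivation:
s_0={q,r}: ((q & r) U X(p))=True (q & r)=True q=True r=True X(p)=True p=False
s_1={p,r,s}: ((q & r) U X(p))=True (q & r)=False q=False r=True X(p)=True p=True
s_2={p,r}: ((q & r) U X(p))=True (q & r)=False q=False r=True X(p)=True p=True
s_3={p,q,r}: ((q & r) U X(p))=True (q & r)=True q=True r=True X(p)=False p=True
s_4={q}: ((q & r) U X(p))=True (q & r)=False q=True r=False X(p)=True p=False
s_5={p}: ((q & r) U X(p))=False (q & r)=False q=False r=False X(p)=False p=True
s_6={r}: ((q & r) U X(p))=False (q & r)=False q=False r=True X(p)=False p=False
Evaluating at position 5: result = False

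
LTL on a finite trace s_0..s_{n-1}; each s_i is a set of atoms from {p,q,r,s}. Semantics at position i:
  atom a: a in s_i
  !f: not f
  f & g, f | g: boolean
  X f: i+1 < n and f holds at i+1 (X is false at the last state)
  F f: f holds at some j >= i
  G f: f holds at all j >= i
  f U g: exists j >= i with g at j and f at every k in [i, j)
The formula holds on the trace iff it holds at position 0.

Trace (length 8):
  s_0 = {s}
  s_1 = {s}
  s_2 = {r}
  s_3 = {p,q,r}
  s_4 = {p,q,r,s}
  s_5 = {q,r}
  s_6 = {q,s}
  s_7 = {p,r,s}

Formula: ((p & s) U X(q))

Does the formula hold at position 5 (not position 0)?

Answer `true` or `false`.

s_0={s}: ((p & s) U X(q))=False (p & s)=False p=False s=True X(q)=False q=False
s_1={s}: ((p & s) U X(q))=False (p & s)=False p=False s=True X(q)=False q=False
s_2={r}: ((p & s) U X(q))=True (p & s)=False p=False s=False X(q)=True q=False
s_3={p,q,r}: ((p & s) U X(q))=True (p & s)=False p=True s=False X(q)=True q=True
s_4={p,q,r,s}: ((p & s) U X(q))=True (p & s)=True p=True s=True X(q)=True q=True
s_5={q,r}: ((p & s) U X(q))=True (p & s)=False p=False s=False X(q)=True q=True
s_6={q,s}: ((p & s) U X(q))=False (p & s)=False p=False s=True X(q)=False q=True
s_7={p,r,s}: ((p & s) U X(q))=False (p & s)=True p=True s=True X(q)=False q=False
Evaluating at position 5: result = True

Answer: true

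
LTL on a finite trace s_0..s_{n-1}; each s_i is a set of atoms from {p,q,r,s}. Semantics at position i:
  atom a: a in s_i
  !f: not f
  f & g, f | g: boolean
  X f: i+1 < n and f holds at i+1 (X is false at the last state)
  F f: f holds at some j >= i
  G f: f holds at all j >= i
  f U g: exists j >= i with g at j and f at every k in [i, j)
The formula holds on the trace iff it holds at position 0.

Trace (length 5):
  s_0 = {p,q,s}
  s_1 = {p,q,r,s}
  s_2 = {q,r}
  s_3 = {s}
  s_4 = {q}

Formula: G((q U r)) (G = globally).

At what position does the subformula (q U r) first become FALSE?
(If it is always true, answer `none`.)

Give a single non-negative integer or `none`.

s_0={p,q,s}: (q U r)=True q=True r=False
s_1={p,q,r,s}: (q U r)=True q=True r=True
s_2={q,r}: (q U r)=True q=True r=True
s_3={s}: (q U r)=False q=False r=False
s_4={q}: (q U r)=False q=True r=False
G((q U r)) holds globally = False
First violation at position 3.

Answer: 3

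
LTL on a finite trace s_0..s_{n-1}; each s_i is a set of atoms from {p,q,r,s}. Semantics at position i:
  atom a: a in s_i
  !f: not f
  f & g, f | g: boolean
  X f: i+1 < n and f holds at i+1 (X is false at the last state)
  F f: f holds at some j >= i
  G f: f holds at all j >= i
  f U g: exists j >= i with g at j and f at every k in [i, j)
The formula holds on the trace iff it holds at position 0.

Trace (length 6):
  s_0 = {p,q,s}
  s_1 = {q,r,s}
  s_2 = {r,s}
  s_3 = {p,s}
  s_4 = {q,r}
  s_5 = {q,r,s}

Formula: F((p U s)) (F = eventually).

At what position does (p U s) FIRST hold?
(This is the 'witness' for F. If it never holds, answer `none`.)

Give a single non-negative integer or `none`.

Answer: 0

Derivation:
s_0={p,q,s}: (p U s)=True p=True s=True
s_1={q,r,s}: (p U s)=True p=False s=True
s_2={r,s}: (p U s)=True p=False s=True
s_3={p,s}: (p U s)=True p=True s=True
s_4={q,r}: (p U s)=False p=False s=False
s_5={q,r,s}: (p U s)=True p=False s=True
F((p U s)) holds; first witness at position 0.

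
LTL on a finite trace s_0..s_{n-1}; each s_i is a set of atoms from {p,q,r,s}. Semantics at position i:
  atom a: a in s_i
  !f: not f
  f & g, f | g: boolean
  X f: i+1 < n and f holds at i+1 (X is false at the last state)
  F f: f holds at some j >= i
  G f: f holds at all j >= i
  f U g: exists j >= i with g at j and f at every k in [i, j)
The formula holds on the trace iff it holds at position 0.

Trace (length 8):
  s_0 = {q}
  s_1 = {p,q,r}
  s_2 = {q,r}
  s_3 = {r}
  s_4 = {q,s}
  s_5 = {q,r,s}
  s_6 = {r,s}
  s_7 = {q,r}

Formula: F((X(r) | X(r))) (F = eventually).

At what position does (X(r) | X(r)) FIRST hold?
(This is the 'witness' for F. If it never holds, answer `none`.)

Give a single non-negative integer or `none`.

s_0={q}: (X(r) | X(r))=True X(r)=True r=False
s_1={p,q,r}: (X(r) | X(r))=True X(r)=True r=True
s_2={q,r}: (X(r) | X(r))=True X(r)=True r=True
s_3={r}: (X(r) | X(r))=False X(r)=False r=True
s_4={q,s}: (X(r) | X(r))=True X(r)=True r=False
s_5={q,r,s}: (X(r) | X(r))=True X(r)=True r=True
s_6={r,s}: (X(r) | X(r))=True X(r)=True r=True
s_7={q,r}: (X(r) | X(r))=False X(r)=False r=True
F((X(r) | X(r))) holds; first witness at position 0.

Answer: 0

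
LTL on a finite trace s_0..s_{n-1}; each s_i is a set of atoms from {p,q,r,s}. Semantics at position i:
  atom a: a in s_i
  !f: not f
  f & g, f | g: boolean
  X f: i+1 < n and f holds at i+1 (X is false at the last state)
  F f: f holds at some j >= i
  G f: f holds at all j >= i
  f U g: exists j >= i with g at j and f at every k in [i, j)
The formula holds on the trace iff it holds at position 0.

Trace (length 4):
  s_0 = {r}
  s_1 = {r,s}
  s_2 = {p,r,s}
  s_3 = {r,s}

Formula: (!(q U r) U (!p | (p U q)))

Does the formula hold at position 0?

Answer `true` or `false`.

Answer: true

Derivation:
s_0={r}: (!(q U r) U (!p | (p U q)))=True !(q U r)=False (q U r)=True q=False r=True (!p | (p U q))=True !p=True p=False (p U q)=False
s_1={r,s}: (!(q U r) U (!p | (p U q)))=True !(q U r)=False (q U r)=True q=False r=True (!p | (p U q))=True !p=True p=False (p U q)=False
s_2={p,r,s}: (!(q U r) U (!p | (p U q)))=False !(q U r)=False (q U r)=True q=False r=True (!p | (p U q))=False !p=False p=True (p U q)=False
s_3={r,s}: (!(q U r) U (!p | (p U q)))=True !(q U r)=False (q U r)=True q=False r=True (!p | (p U q))=True !p=True p=False (p U q)=False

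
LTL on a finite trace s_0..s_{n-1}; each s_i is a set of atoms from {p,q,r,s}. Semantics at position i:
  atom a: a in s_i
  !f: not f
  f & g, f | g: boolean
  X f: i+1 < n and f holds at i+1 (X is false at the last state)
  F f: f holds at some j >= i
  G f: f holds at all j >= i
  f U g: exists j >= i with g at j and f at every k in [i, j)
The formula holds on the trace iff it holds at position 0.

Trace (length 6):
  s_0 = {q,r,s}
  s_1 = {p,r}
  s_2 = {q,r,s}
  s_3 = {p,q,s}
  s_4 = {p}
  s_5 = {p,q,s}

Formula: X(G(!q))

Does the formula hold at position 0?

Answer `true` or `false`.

s_0={q,r,s}: X(G(!q))=False G(!q)=False !q=False q=True
s_1={p,r}: X(G(!q))=False G(!q)=False !q=True q=False
s_2={q,r,s}: X(G(!q))=False G(!q)=False !q=False q=True
s_3={p,q,s}: X(G(!q))=False G(!q)=False !q=False q=True
s_4={p}: X(G(!q))=False G(!q)=False !q=True q=False
s_5={p,q,s}: X(G(!q))=False G(!q)=False !q=False q=True

Answer: false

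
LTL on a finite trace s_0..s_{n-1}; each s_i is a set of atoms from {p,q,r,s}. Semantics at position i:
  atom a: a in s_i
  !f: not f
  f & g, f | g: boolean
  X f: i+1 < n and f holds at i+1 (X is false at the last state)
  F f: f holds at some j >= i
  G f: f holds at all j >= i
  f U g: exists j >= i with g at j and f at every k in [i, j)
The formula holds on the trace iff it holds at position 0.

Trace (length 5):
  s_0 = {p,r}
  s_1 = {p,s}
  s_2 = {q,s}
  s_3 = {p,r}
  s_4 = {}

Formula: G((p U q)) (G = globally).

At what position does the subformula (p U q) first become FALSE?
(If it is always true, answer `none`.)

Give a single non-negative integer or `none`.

s_0={p,r}: (p U q)=True p=True q=False
s_1={p,s}: (p U q)=True p=True q=False
s_2={q,s}: (p U q)=True p=False q=True
s_3={p,r}: (p U q)=False p=True q=False
s_4={}: (p U q)=False p=False q=False
G((p U q)) holds globally = False
First violation at position 3.

Answer: 3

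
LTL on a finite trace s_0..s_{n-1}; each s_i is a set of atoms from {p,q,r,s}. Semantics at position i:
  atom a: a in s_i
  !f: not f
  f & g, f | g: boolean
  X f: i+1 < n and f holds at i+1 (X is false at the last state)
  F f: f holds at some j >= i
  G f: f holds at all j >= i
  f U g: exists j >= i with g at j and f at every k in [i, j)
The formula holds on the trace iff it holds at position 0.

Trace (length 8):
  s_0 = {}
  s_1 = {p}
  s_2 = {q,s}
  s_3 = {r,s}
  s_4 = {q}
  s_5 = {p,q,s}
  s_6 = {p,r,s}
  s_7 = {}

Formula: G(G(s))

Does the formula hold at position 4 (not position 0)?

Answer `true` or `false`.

Answer: false

Derivation:
s_0={}: G(G(s))=False G(s)=False s=False
s_1={p}: G(G(s))=False G(s)=False s=False
s_2={q,s}: G(G(s))=False G(s)=False s=True
s_3={r,s}: G(G(s))=False G(s)=False s=True
s_4={q}: G(G(s))=False G(s)=False s=False
s_5={p,q,s}: G(G(s))=False G(s)=False s=True
s_6={p,r,s}: G(G(s))=False G(s)=False s=True
s_7={}: G(G(s))=False G(s)=False s=False
Evaluating at position 4: result = False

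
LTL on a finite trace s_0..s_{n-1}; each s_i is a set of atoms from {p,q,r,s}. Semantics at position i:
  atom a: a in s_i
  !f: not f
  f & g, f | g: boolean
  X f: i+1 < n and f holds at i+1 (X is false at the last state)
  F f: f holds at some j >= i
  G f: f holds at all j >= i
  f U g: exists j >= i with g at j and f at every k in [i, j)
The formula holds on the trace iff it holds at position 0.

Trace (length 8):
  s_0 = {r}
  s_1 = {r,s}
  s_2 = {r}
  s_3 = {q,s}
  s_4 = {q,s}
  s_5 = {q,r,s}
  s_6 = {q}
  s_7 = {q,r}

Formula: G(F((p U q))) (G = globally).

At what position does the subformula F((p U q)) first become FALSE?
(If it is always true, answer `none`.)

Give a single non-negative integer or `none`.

s_0={r}: F((p U q))=True (p U q)=False p=False q=False
s_1={r,s}: F((p U q))=True (p U q)=False p=False q=False
s_2={r}: F((p U q))=True (p U q)=False p=False q=False
s_3={q,s}: F((p U q))=True (p U q)=True p=False q=True
s_4={q,s}: F((p U q))=True (p U q)=True p=False q=True
s_5={q,r,s}: F((p U q))=True (p U q)=True p=False q=True
s_6={q}: F((p U q))=True (p U q)=True p=False q=True
s_7={q,r}: F((p U q))=True (p U q)=True p=False q=True
G(F((p U q))) holds globally = True
No violation — formula holds at every position.

Answer: none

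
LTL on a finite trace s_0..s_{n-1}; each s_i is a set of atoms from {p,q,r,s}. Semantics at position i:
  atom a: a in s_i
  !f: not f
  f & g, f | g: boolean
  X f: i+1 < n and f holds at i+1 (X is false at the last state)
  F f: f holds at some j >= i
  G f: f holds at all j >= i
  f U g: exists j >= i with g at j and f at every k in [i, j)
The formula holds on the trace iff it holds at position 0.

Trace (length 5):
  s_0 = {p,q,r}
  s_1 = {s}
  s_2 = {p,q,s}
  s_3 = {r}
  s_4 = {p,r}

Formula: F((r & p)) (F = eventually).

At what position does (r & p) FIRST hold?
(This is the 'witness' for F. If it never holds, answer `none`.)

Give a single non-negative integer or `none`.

s_0={p,q,r}: (r & p)=True r=True p=True
s_1={s}: (r & p)=False r=False p=False
s_2={p,q,s}: (r & p)=False r=False p=True
s_3={r}: (r & p)=False r=True p=False
s_4={p,r}: (r & p)=True r=True p=True
F((r & p)) holds; first witness at position 0.

Answer: 0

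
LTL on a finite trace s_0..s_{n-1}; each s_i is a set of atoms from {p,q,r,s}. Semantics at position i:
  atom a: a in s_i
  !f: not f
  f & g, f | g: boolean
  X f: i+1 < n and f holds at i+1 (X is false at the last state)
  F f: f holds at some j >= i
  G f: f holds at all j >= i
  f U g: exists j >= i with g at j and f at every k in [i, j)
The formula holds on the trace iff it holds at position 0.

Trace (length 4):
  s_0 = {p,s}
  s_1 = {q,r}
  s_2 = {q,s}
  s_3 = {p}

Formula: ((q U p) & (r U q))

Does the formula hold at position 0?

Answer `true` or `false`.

s_0={p,s}: ((q U p) & (r U q))=False (q U p)=True q=False p=True (r U q)=False r=False
s_1={q,r}: ((q U p) & (r U q))=True (q U p)=True q=True p=False (r U q)=True r=True
s_2={q,s}: ((q U p) & (r U q))=True (q U p)=True q=True p=False (r U q)=True r=False
s_3={p}: ((q U p) & (r U q))=False (q U p)=True q=False p=True (r U q)=False r=False

Answer: false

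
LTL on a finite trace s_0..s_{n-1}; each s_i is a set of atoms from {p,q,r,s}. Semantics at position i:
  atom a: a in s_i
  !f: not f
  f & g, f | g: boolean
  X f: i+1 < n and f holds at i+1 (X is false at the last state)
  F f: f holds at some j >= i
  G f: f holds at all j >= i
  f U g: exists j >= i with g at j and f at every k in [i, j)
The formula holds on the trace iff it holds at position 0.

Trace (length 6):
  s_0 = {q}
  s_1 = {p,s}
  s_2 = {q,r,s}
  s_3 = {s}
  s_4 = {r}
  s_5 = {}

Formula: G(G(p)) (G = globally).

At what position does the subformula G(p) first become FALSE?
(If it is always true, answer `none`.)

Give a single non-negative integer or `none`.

Answer: 0

Derivation:
s_0={q}: G(p)=False p=False
s_1={p,s}: G(p)=False p=True
s_2={q,r,s}: G(p)=False p=False
s_3={s}: G(p)=False p=False
s_4={r}: G(p)=False p=False
s_5={}: G(p)=False p=False
G(G(p)) holds globally = False
First violation at position 0.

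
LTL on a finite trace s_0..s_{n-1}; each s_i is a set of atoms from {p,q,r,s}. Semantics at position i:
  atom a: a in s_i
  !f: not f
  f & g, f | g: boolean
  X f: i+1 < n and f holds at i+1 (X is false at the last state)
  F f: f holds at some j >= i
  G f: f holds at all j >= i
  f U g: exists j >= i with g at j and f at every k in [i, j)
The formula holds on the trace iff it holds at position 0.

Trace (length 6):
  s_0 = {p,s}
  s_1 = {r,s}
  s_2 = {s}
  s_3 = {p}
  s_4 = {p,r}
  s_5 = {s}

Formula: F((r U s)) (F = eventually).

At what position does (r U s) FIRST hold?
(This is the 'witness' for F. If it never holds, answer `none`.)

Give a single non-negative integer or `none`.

s_0={p,s}: (r U s)=True r=False s=True
s_1={r,s}: (r U s)=True r=True s=True
s_2={s}: (r U s)=True r=False s=True
s_3={p}: (r U s)=False r=False s=False
s_4={p,r}: (r U s)=True r=True s=False
s_5={s}: (r U s)=True r=False s=True
F((r U s)) holds; first witness at position 0.

Answer: 0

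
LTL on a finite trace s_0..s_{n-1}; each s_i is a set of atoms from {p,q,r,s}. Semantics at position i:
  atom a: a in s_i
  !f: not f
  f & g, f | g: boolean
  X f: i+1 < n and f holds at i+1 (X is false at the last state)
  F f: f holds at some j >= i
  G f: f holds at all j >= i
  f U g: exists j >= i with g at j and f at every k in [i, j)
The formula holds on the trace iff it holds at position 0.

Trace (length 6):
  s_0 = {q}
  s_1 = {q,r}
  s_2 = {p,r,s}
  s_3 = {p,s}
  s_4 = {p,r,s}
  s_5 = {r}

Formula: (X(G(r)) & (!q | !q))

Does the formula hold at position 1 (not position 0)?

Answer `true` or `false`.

Answer: false

Derivation:
s_0={q}: (X(G(r)) & (!q | !q))=False X(G(r))=False G(r)=False r=False (!q | !q)=False !q=False q=True
s_1={q,r}: (X(G(r)) & (!q | !q))=False X(G(r))=False G(r)=False r=True (!q | !q)=False !q=False q=True
s_2={p,r,s}: (X(G(r)) & (!q | !q))=False X(G(r))=False G(r)=False r=True (!q | !q)=True !q=True q=False
s_3={p,s}: (X(G(r)) & (!q | !q))=True X(G(r))=True G(r)=False r=False (!q | !q)=True !q=True q=False
s_4={p,r,s}: (X(G(r)) & (!q | !q))=True X(G(r))=True G(r)=True r=True (!q | !q)=True !q=True q=False
s_5={r}: (X(G(r)) & (!q | !q))=False X(G(r))=False G(r)=True r=True (!q | !q)=True !q=True q=False
Evaluating at position 1: result = False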